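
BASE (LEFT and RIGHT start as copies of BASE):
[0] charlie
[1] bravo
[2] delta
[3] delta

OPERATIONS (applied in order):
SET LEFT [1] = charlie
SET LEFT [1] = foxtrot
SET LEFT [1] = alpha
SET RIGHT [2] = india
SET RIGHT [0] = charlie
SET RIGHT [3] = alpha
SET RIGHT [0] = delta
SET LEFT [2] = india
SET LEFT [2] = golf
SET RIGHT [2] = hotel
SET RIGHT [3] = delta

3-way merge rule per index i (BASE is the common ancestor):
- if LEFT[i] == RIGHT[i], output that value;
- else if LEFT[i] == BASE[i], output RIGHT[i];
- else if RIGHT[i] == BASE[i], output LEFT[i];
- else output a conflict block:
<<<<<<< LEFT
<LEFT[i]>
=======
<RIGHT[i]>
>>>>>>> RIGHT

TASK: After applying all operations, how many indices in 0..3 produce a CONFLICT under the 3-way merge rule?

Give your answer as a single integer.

Final LEFT:  [charlie, alpha, golf, delta]
Final RIGHT: [delta, bravo, hotel, delta]
i=0: L=charlie=BASE, R=delta -> take RIGHT -> delta
i=1: L=alpha, R=bravo=BASE -> take LEFT -> alpha
i=2: BASE=delta L=golf R=hotel all differ -> CONFLICT
i=3: L=delta R=delta -> agree -> delta
Conflict count: 1

Answer: 1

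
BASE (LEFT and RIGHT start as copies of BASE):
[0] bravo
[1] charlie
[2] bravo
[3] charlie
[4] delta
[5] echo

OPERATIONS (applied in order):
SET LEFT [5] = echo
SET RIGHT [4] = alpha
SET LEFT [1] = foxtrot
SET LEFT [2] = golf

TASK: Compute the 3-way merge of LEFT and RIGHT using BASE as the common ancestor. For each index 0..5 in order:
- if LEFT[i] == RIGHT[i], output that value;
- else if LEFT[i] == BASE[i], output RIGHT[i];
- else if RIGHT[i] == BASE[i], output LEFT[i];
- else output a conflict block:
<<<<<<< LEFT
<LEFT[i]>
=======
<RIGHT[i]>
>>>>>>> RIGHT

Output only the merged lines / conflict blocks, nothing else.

Final LEFT:  [bravo, foxtrot, golf, charlie, delta, echo]
Final RIGHT: [bravo, charlie, bravo, charlie, alpha, echo]
i=0: L=bravo R=bravo -> agree -> bravo
i=1: L=foxtrot, R=charlie=BASE -> take LEFT -> foxtrot
i=2: L=golf, R=bravo=BASE -> take LEFT -> golf
i=3: L=charlie R=charlie -> agree -> charlie
i=4: L=delta=BASE, R=alpha -> take RIGHT -> alpha
i=5: L=echo R=echo -> agree -> echo

Answer: bravo
foxtrot
golf
charlie
alpha
echo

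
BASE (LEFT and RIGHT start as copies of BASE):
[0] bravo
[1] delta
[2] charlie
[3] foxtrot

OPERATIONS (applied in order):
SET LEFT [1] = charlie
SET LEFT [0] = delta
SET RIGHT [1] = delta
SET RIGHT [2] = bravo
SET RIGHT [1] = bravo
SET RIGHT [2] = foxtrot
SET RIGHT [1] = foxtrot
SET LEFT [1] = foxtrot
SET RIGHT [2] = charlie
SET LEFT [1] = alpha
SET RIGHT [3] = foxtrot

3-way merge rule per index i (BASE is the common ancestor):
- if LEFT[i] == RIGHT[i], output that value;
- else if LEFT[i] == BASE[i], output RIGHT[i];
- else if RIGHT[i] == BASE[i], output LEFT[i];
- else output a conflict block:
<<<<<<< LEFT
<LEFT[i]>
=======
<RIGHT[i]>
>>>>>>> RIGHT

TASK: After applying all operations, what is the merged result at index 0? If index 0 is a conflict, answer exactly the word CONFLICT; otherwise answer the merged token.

Answer: delta

Derivation:
Final LEFT:  [delta, alpha, charlie, foxtrot]
Final RIGHT: [bravo, foxtrot, charlie, foxtrot]
i=0: L=delta, R=bravo=BASE -> take LEFT -> delta
i=1: BASE=delta L=alpha R=foxtrot all differ -> CONFLICT
i=2: L=charlie R=charlie -> agree -> charlie
i=3: L=foxtrot R=foxtrot -> agree -> foxtrot
Index 0 -> delta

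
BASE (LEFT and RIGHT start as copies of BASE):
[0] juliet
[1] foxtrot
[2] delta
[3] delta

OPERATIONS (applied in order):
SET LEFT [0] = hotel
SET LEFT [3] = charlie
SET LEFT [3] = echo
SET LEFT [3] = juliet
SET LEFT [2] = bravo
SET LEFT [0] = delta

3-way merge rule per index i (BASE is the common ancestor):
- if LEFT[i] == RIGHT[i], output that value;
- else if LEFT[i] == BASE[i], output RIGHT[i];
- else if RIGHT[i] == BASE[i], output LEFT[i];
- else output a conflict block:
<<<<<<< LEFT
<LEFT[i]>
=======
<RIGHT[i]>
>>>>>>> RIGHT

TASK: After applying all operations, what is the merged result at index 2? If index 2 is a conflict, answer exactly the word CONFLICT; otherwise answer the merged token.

Answer: bravo

Derivation:
Final LEFT:  [delta, foxtrot, bravo, juliet]
Final RIGHT: [juliet, foxtrot, delta, delta]
i=0: L=delta, R=juliet=BASE -> take LEFT -> delta
i=1: L=foxtrot R=foxtrot -> agree -> foxtrot
i=2: L=bravo, R=delta=BASE -> take LEFT -> bravo
i=3: L=juliet, R=delta=BASE -> take LEFT -> juliet
Index 2 -> bravo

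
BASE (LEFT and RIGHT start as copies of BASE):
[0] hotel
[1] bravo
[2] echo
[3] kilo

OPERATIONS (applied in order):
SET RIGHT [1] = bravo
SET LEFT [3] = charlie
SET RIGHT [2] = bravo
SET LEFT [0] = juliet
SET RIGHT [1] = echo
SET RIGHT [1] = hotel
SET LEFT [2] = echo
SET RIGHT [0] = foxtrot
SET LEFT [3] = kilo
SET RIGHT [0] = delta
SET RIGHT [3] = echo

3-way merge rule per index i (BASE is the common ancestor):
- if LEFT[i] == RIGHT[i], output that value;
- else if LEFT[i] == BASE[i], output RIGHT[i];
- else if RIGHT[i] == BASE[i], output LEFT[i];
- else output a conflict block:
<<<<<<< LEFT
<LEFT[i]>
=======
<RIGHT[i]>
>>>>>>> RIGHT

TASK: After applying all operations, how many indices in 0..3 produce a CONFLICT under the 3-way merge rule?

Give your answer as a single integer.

Answer: 1

Derivation:
Final LEFT:  [juliet, bravo, echo, kilo]
Final RIGHT: [delta, hotel, bravo, echo]
i=0: BASE=hotel L=juliet R=delta all differ -> CONFLICT
i=1: L=bravo=BASE, R=hotel -> take RIGHT -> hotel
i=2: L=echo=BASE, R=bravo -> take RIGHT -> bravo
i=3: L=kilo=BASE, R=echo -> take RIGHT -> echo
Conflict count: 1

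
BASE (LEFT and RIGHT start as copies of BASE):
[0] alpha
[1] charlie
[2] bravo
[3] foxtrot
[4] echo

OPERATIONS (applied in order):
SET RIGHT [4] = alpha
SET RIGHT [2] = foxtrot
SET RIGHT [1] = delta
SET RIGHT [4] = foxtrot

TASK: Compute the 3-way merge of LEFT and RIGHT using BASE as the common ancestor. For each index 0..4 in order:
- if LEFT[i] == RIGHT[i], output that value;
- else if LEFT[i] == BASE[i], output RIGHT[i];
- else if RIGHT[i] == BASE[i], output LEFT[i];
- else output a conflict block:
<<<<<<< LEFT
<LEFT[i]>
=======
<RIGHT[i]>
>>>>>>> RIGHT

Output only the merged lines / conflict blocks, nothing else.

Final LEFT:  [alpha, charlie, bravo, foxtrot, echo]
Final RIGHT: [alpha, delta, foxtrot, foxtrot, foxtrot]
i=0: L=alpha R=alpha -> agree -> alpha
i=1: L=charlie=BASE, R=delta -> take RIGHT -> delta
i=2: L=bravo=BASE, R=foxtrot -> take RIGHT -> foxtrot
i=3: L=foxtrot R=foxtrot -> agree -> foxtrot
i=4: L=echo=BASE, R=foxtrot -> take RIGHT -> foxtrot

Answer: alpha
delta
foxtrot
foxtrot
foxtrot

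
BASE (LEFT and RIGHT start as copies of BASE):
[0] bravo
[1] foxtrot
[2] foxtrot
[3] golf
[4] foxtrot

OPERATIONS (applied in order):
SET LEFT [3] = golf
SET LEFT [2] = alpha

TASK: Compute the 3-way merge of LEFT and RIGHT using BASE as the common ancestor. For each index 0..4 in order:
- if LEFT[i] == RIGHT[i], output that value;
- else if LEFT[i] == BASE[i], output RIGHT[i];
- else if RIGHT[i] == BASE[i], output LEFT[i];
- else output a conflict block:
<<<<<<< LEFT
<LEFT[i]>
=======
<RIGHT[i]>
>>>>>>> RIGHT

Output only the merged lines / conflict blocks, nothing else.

Answer: bravo
foxtrot
alpha
golf
foxtrot

Derivation:
Final LEFT:  [bravo, foxtrot, alpha, golf, foxtrot]
Final RIGHT: [bravo, foxtrot, foxtrot, golf, foxtrot]
i=0: L=bravo R=bravo -> agree -> bravo
i=1: L=foxtrot R=foxtrot -> agree -> foxtrot
i=2: L=alpha, R=foxtrot=BASE -> take LEFT -> alpha
i=3: L=golf R=golf -> agree -> golf
i=4: L=foxtrot R=foxtrot -> agree -> foxtrot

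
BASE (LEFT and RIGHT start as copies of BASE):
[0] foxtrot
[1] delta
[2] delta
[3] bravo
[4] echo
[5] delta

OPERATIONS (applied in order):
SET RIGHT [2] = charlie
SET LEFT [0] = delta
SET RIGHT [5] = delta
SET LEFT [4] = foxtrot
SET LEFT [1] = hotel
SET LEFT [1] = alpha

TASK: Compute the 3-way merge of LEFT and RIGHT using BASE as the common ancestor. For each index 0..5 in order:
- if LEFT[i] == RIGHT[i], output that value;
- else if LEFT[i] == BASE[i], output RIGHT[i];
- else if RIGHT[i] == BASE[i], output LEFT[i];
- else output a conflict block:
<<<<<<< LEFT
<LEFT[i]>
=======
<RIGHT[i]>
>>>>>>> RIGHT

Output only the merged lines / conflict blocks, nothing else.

Answer: delta
alpha
charlie
bravo
foxtrot
delta

Derivation:
Final LEFT:  [delta, alpha, delta, bravo, foxtrot, delta]
Final RIGHT: [foxtrot, delta, charlie, bravo, echo, delta]
i=0: L=delta, R=foxtrot=BASE -> take LEFT -> delta
i=1: L=alpha, R=delta=BASE -> take LEFT -> alpha
i=2: L=delta=BASE, R=charlie -> take RIGHT -> charlie
i=3: L=bravo R=bravo -> agree -> bravo
i=4: L=foxtrot, R=echo=BASE -> take LEFT -> foxtrot
i=5: L=delta R=delta -> agree -> delta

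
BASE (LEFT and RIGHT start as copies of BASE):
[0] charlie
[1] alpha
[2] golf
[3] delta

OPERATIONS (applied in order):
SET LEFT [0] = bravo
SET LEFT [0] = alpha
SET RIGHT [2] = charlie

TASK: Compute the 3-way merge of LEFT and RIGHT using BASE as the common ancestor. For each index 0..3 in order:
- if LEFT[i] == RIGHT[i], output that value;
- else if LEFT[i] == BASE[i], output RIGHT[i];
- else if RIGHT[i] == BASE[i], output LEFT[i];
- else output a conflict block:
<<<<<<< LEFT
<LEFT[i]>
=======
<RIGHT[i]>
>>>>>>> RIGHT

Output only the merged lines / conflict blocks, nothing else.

Final LEFT:  [alpha, alpha, golf, delta]
Final RIGHT: [charlie, alpha, charlie, delta]
i=0: L=alpha, R=charlie=BASE -> take LEFT -> alpha
i=1: L=alpha R=alpha -> agree -> alpha
i=2: L=golf=BASE, R=charlie -> take RIGHT -> charlie
i=3: L=delta R=delta -> agree -> delta

Answer: alpha
alpha
charlie
delta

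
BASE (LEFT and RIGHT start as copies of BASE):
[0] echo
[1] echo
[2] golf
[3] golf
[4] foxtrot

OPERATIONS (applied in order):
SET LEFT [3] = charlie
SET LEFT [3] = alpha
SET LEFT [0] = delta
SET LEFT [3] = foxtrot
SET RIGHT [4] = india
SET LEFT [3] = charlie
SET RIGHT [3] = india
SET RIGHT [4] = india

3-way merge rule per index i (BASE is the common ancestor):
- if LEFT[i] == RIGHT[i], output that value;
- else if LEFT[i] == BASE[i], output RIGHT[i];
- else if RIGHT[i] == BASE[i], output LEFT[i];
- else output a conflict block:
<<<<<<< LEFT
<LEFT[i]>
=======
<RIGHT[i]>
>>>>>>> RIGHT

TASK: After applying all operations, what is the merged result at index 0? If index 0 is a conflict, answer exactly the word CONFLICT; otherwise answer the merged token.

Final LEFT:  [delta, echo, golf, charlie, foxtrot]
Final RIGHT: [echo, echo, golf, india, india]
i=0: L=delta, R=echo=BASE -> take LEFT -> delta
i=1: L=echo R=echo -> agree -> echo
i=2: L=golf R=golf -> agree -> golf
i=3: BASE=golf L=charlie R=india all differ -> CONFLICT
i=4: L=foxtrot=BASE, R=india -> take RIGHT -> india
Index 0 -> delta

Answer: delta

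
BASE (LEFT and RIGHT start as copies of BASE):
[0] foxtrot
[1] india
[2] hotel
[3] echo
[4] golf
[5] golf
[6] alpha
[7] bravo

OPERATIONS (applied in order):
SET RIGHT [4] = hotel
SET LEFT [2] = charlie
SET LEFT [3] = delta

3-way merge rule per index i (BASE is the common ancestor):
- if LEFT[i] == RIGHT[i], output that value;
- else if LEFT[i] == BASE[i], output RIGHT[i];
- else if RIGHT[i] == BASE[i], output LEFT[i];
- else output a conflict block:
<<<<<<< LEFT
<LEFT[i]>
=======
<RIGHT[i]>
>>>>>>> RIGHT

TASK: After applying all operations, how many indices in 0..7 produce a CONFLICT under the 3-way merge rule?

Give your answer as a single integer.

Final LEFT:  [foxtrot, india, charlie, delta, golf, golf, alpha, bravo]
Final RIGHT: [foxtrot, india, hotel, echo, hotel, golf, alpha, bravo]
i=0: L=foxtrot R=foxtrot -> agree -> foxtrot
i=1: L=india R=india -> agree -> india
i=2: L=charlie, R=hotel=BASE -> take LEFT -> charlie
i=3: L=delta, R=echo=BASE -> take LEFT -> delta
i=4: L=golf=BASE, R=hotel -> take RIGHT -> hotel
i=5: L=golf R=golf -> agree -> golf
i=6: L=alpha R=alpha -> agree -> alpha
i=7: L=bravo R=bravo -> agree -> bravo
Conflict count: 0

Answer: 0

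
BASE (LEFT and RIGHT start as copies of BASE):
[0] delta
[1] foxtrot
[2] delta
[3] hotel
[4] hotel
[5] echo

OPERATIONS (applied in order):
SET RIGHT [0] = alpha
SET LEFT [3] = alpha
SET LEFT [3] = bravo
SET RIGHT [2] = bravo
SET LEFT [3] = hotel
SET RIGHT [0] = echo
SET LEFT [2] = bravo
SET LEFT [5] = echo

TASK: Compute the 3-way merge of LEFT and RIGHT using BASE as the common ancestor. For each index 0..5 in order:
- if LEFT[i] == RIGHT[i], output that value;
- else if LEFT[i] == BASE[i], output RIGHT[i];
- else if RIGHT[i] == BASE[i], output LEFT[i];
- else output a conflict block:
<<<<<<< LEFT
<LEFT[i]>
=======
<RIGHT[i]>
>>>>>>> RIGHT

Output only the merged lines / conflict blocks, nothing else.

Answer: echo
foxtrot
bravo
hotel
hotel
echo

Derivation:
Final LEFT:  [delta, foxtrot, bravo, hotel, hotel, echo]
Final RIGHT: [echo, foxtrot, bravo, hotel, hotel, echo]
i=0: L=delta=BASE, R=echo -> take RIGHT -> echo
i=1: L=foxtrot R=foxtrot -> agree -> foxtrot
i=2: L=bravo R=bravo -> agree -> bravo
i=3: L=hotel R=hotel -> agree -> hotel
i=4: L=hotel R=hotel -> agree -> hotel
i=5: L=echo R=echo -> agree -> echo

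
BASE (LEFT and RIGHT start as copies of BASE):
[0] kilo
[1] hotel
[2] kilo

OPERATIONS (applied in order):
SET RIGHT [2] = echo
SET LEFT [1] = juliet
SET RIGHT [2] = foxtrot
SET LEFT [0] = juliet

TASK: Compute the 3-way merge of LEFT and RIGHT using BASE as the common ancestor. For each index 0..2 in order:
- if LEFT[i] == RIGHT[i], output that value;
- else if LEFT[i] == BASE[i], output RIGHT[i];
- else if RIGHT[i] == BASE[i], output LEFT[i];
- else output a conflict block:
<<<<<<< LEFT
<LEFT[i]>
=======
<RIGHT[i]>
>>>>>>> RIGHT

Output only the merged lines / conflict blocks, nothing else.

Final LEFT:  [juliet, juliet, kilo]
Final RIGHT: [kilo, hotel, foxtrot]
i=0: L=juliet, R=kilo=BASE -> take LEFT -> juliet
i=1: L=juliet, R=hotel=BASE -> take LEFT -> juliet
i=2: L=kilo=BASE, R=foxtrot -> take RIGHT -> foxtrot

Answer: juliet
juliet
foxtrot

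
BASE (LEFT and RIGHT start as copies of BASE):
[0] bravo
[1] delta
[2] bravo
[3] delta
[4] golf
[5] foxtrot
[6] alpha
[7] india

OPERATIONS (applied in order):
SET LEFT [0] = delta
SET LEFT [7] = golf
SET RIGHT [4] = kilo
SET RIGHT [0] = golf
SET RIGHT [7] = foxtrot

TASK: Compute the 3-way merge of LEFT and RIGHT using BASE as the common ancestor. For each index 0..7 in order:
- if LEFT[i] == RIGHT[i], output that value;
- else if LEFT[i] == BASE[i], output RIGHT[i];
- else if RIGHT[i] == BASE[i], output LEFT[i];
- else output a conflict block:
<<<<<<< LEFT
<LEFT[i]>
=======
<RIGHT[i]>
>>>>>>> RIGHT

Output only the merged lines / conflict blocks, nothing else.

Answer: <<<<<<< LEFT
delta
=======
golf
>>>>>>> RIGHT
delta
bravo
delta
kilo
foxtrot
alpha
<<<<<<< LEFT
golf
=======
foxtrot
>>>>>>> RIGHT

Derivation:
Final LEFT:  [delta, delta, bravo, delta, golf, foxtrot, alpha, golf]
Final RIGHT: [golf, delta, bravo, delta, kilo, foxtrot, alpha, foxtrot]
i=0: BASE=bravo L=delta R=golf all differ -> CONFLICT
i=1: L=delta R=delta -> agree -> delta
i=2: L=bravo R=bravo -> agree -> bravo
i=3: L=delta R=delta -> agree -> delta
i=4: L=golf=BASE, R=kilo -> take RIGHT -> kilo
i=5: L=foxtrot R=foxtrot -> agree -> foxtrot
i=6: L=alpha R=alpha -> agree -> alpha
i=7: BASE=india L=golf R=foxtrot all differ -> CONFLICT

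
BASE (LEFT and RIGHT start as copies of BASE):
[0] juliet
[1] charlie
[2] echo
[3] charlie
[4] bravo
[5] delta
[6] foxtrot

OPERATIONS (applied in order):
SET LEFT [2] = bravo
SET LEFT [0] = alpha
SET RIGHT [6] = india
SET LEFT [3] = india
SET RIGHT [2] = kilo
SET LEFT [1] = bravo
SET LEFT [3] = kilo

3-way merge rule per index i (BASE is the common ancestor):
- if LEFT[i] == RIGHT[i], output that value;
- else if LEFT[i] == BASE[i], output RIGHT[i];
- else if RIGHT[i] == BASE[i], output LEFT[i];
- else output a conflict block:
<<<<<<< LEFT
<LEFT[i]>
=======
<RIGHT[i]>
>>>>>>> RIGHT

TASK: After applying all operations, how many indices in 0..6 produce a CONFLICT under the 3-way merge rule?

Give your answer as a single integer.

Final LEFT:  [alpha, bravo, bravo, kilo, bravo, delta, foxtrot]
Final RIGHT: [juliet, charlie, kilo, charlie, bravo, delta, india]
i=0: L=alpha, R=juliet=BASE -> take LEFT -> alpha
i=1: L=bravo, R=charlie=BASE -> take LEFT -> bravo
i=2: BASE=echo L=bravo R=kilo all differ -> CONFLICT
i=3: L=kilo, R=charlie=BASE -> take LEFT -> kilo
i=4: L=bravo R=bravo -> agree -> bravo
i=5: L=delta R=delta -> agree -> delta
i=6: L=foxtrot=BASE, R=india -> take RIGHT -> india
Conflict count: 1

Answer: 1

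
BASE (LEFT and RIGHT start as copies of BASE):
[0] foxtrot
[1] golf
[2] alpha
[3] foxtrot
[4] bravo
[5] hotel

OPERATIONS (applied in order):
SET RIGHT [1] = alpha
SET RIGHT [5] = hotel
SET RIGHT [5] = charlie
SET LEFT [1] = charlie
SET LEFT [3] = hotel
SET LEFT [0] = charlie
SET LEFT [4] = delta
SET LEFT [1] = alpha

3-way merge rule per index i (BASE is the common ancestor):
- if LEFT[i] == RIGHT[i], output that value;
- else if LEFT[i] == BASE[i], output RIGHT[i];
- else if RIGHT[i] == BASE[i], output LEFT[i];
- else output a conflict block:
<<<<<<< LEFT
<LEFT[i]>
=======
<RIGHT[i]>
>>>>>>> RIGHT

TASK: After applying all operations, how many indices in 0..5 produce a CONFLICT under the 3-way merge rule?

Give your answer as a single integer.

Final LEFT:  [charlie, alpha, alpha, hotel, delta, hotel]
Final RIGHT: [foxtrot, alpha, alpha, foxtrot, bravo, charlie]
i=0: L=charlie, R=foxtrot=BASE -> take LEFT -> charlie
i=1: L=alpha R=alpha -> agree -> alpha
i=2: L=alpha R=alpha -> agree -> alpha
i=3: L=hotel, R=foxtrot=BASE -> take LEFT -> hotel
i=4: L=delta, R=bravo=BASE -> take LEFT -> delta
i=5: L=hotel=BASE, R=charlie -> take RIGHT -> charlie
Conflict count: 0

Answer: 0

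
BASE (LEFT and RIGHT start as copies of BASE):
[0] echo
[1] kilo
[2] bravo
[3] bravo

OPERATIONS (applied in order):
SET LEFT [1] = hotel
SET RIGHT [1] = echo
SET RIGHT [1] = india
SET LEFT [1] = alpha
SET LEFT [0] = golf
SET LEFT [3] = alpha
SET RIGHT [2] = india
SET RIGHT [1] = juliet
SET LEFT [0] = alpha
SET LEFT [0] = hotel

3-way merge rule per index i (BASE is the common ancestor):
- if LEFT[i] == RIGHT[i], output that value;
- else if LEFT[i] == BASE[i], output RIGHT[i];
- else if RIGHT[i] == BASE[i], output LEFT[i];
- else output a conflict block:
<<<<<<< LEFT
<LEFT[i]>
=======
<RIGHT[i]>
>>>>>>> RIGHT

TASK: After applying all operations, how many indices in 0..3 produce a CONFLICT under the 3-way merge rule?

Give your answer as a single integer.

Answer: 1

Derivation:
Final LEFT:  [hotel, alpha, bravo, alpha]
Final RIGHT: [echo, juliet, india, bravo]
i=0: L=hotel, R=echo=BASE -> take LEFT -> hotel
i=1: BASE=kilo L=alpha R=juliet all differ -> CONFLICT
i=2: L=bravo=BASE, R=india -> take RIGHT -> india
i=3: L=alpha, R=bravo=BASE -> take LEFT -> alpha
Conflict count: 1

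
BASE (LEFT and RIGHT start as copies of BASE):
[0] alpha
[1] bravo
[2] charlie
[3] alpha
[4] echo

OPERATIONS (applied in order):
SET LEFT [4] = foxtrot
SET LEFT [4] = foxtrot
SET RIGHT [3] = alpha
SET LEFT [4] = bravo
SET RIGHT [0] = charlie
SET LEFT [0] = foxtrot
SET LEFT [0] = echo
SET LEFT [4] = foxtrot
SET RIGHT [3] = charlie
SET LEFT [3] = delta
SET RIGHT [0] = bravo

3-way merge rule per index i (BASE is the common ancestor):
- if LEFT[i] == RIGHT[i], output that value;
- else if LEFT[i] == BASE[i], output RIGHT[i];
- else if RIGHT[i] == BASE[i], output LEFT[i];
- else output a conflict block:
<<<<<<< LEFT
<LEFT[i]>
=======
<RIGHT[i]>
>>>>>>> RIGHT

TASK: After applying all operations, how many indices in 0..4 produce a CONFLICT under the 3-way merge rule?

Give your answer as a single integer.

Final LEFT:  [echo, bravo, charlie, delta, foxtrot]
Final RIGHT: [bravo, bravo, charlie, charlie, echo]
i=0: BASE=alpha L=echo R=bravo all differ -> CONFLICT
i=1: L=bravo R=bravo -> agree -> bravo
i=2: L=charlie R=charlie -> agree -> charlie
i=3: BASE=alpha L=delta R=charlie all differ -> CONFLICT
i=4: L=foxtrot, R=echo=BASE -> take LEFT -> foxtrot
Conflict count: 2

Answer: 2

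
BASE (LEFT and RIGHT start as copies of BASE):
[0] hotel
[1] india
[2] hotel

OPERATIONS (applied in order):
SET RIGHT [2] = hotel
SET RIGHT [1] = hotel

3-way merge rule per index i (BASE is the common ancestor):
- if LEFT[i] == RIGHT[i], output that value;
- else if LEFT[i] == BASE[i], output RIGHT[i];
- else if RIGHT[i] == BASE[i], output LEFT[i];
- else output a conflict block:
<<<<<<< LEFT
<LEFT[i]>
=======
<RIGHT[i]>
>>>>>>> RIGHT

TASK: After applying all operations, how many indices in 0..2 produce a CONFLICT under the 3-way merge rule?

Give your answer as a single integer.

Final LEFT:  [hotel, india, hotel]
Final RIGHT: [hotel, hotel, hotel]
i=0: L=hotel R=hotel -> agree -> hotel
i=1: L=india=BASE, R=hotel -> take RIGHT -> hotel
i=2: L=hotel R=hotel -> agree -> hotel
Conflict count: 0

Answer: 0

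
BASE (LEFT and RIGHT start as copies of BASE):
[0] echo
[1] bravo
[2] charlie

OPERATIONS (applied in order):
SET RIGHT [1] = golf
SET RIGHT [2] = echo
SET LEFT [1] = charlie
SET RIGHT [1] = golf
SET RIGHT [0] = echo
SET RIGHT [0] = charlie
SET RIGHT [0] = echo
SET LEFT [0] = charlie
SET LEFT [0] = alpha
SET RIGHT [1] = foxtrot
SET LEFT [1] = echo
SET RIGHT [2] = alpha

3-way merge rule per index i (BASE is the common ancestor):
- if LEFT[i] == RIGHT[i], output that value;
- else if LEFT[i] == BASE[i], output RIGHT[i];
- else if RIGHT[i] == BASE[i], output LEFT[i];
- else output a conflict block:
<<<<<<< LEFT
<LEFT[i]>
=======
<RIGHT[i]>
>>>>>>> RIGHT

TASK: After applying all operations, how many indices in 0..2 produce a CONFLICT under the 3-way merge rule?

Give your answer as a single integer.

Answer: 1

Derivation:
Final LEFT:  [alpha, echo, charlie]
Final RIGHT: [echo, foxtrot, alpha]
i=0: L=alpha, R=echo=BASE -> take LEFT -> alpha
i=1: BASE=bravo L=echo R=foxtrot all differ -> CONFLICT
i=2: L=charlie=BASE, R=alpha -> take RIGHT -> alpha
Conflict count: 1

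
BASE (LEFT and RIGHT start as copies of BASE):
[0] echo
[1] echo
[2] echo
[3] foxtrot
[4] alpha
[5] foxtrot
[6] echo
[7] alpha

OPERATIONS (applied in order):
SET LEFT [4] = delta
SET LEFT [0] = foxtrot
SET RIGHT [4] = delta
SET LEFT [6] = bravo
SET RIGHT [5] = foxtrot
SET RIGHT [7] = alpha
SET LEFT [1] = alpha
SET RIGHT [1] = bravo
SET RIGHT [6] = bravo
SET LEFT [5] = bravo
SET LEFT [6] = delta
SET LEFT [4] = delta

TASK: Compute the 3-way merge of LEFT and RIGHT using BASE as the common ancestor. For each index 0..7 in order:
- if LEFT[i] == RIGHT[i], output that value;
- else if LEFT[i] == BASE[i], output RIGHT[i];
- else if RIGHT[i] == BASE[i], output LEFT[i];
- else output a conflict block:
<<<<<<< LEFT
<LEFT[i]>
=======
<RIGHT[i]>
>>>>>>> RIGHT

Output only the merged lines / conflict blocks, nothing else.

Final LEFT:  [foxtrot, alpha, echo, foxtrot, delta, bravo, delta, alpha]
Final RIGHT: [echo, bravo, echo, foxtrot, delta, foxtrot, bravo, alpha]
i=0: L=foxtrot, R=echo=BASE -> take LEFT -> foxtrot
i=1: BASE=echo L=alpha R=bravo all differ -> CONFLICT
i=2: L=echo R=echo -> agree -> echo
i=3: L=foxtrot R=foxtrot -> agree -> foxtrot
i=4: L=delta R=delta -> agree -> delta
i=5: L=bravo, R=foxtrot=BASE -> take LEFT -> bravo
i=6: BASE=echo L=delta R=bravo all differ -> CONFLICT
i=7: L=alpha R=alpha -> agree -> alpha

Answer: foxtrot
<<<<<<< LEFT
alpha
=======
bravo
>>>>>>> RIGHT
echo
foxtrot
delta
bravo
<<<<<<< LEFT
delta
=======
bravo
>>>>>>> RIGHT
alpha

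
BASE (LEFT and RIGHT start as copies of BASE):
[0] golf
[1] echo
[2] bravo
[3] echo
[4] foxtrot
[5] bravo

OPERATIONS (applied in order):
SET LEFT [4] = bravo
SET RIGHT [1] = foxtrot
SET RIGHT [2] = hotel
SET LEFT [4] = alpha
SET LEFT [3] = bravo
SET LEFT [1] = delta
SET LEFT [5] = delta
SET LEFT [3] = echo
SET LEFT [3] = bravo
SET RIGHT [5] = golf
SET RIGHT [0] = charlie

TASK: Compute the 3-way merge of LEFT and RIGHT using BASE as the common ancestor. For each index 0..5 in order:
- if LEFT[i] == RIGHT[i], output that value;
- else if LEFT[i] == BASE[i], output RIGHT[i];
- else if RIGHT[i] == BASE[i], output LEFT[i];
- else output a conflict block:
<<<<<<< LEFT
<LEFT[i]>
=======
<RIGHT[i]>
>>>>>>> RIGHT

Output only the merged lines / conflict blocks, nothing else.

Final LEFT:  [golf, delta, bravo, bravo, alpha, delta]
Final RIGHT: [charlie, foxtrot, hotel, echo, foxtrot, golf]
i=0: L=golf=BASE, R=charlie -> take RIGHT -> charlie
i=1: BASE=echo L=delta R=foxtrot all differ -> CONFLICT
i=2: L=bravo=BASE, R=hotel -> take RIGHT -> hotel
i=3: L=bravo, R=echo=BASE -> take LEFT -> bravo
i=4: L=alpha, R=foxtrot=BASE -> take LEFT -> alpha
i=5: BASE=bravo L=delta R=golf all differ -> CONFLICT

Answer: charlie
<<<<<<< LEFT
delta
=======
foxtrot
>>>>>>> RIGHT
hotel
bravo
alpha
<<<<<<< LEFT
delta
=======
golf
>>>>>>> RIGHT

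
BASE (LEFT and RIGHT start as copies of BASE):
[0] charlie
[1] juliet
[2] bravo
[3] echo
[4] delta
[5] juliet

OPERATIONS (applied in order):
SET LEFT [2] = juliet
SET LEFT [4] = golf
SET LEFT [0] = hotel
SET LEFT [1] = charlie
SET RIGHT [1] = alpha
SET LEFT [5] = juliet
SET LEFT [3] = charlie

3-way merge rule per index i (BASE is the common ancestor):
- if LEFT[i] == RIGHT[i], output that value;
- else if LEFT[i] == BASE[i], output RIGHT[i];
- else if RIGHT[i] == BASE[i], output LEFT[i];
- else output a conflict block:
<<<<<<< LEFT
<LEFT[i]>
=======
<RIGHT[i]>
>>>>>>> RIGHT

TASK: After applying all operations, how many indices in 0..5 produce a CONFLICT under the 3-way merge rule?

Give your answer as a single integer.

Final LEFT:  [hotel, charlie, juliet, charlie, golf, juliet]
Final RIGHT: [charlie, alpha, bravo, echo, delta, juliet]
i=0: L=hotel, R=charlie=BASE -> take LEFT -> hotel
i=1: BASE=juliet L=charlie R=alpha all differ -> CONFLICT
i=2: L=juliet, R=bravo=BASE -> take LEFT -> juliet
i=3: L=charlie, R=echo=BASE -> take LEFT -> charlie
i=4: L=golf, R=delta=BASE -> take LEFT -> golf
i=5: L=juliet R=juliet -> agree -> juliet
Conflict count: 1

Answer: 1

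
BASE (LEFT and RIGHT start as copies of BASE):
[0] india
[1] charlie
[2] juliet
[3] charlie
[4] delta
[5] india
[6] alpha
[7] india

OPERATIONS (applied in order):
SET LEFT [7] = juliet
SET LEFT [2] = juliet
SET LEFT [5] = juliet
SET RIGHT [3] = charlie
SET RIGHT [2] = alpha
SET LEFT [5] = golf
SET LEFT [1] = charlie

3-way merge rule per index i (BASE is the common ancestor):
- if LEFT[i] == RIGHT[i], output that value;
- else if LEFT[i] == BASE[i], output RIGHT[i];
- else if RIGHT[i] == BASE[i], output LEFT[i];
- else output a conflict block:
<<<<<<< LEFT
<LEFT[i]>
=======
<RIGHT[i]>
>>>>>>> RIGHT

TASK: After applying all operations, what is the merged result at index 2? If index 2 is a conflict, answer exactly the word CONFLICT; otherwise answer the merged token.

Answer: alpha

Derivation:
Final LEFT:  [india, charlie, juliet, charlie, delta, golf, alpha, juliet]
Final RIGHT: [india, charlie, alpha, charlie, delta, india, alpha, india]
i=0: L=india R=india -> agree -> india
i=1: L=charlie R=charlie -> agree -> charlie
i=2: L=juliet=BASE, R=alpha -> take RIGHT -> alpha
i=3: L=charlie R=charlie -> agree -> charlie
i=4: L=delta R=delta -> agree -> delta
i=5: L=golf, R=india=BASE -> take LEFT -> golf
i=6: L=alpha R=alpha -> agree -> alpha
i=7: L=juliet, R=india=BASE -> take LEFT -> juliet
Index 2 -> alpha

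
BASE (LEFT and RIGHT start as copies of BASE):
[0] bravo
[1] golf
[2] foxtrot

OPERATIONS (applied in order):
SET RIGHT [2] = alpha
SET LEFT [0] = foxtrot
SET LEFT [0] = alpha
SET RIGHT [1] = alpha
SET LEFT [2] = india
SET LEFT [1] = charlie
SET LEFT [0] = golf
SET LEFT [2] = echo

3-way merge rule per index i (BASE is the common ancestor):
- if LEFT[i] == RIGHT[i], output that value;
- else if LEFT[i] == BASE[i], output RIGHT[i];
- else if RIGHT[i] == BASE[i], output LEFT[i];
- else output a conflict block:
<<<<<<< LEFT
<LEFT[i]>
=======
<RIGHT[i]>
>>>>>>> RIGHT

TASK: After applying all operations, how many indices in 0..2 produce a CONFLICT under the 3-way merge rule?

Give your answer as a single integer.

Final LEFT:  [golf, charlie, echo]
Final RIGHT: [bravo, alpha, alpha]
i=0: L=golf, R=bravo=BASE -> take LEFT -> golf
i=1: BASE=golf L=charlie R=alpha all differ -> CONFLICT
i=2: BASE=foxtrot L=echo R=alpha all differ -> CONFLICT
Conflict count: 2

Answer: 2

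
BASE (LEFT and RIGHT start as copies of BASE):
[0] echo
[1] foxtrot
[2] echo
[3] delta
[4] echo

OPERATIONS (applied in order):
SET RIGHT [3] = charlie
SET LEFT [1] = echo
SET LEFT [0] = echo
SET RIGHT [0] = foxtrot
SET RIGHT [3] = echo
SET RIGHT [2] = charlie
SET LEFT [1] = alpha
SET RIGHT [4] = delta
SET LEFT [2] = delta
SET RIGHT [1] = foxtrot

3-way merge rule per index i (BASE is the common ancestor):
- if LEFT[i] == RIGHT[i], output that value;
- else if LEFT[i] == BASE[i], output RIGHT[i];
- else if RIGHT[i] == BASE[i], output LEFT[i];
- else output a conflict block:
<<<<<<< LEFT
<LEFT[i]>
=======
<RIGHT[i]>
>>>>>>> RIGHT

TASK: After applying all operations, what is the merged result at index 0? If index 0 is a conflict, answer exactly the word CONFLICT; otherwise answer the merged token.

Final LEFT:  [echo, alpha, delta, delta, echo]
Final RIGHT: [foxtrot, foxtrot, charlie, echo, delta]
i=0: L=echo=BASE, R=foxtrot -> take RIGHT -> foxtrot
i=1: L=alpha, R=foxtrot=BASE -> take LEFT -> alpha
i=2: BASE=echo L=delta R=charlie all differ -> CONFLICT
i=3: L=delta=BASE, R=echo -> take RIGHT -> echo
i=4: L=echo=BASE, R=delta -> take RIGHT -> delta
Index 0 -> foxtrot

Answer: foxtrot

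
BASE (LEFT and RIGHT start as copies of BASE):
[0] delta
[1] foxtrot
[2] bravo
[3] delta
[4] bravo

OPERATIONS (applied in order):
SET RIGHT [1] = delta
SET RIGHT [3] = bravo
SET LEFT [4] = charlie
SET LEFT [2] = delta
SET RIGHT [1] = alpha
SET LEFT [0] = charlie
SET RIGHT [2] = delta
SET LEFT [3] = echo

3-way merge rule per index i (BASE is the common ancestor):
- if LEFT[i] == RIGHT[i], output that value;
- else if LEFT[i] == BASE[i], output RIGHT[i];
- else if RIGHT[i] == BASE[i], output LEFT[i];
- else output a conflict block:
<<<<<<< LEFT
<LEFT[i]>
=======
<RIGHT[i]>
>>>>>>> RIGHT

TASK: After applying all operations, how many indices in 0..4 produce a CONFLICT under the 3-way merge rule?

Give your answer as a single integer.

Final LEFT:  [charlie, foxtrot, delta, echo, charlie]
Final RIGHT: [delta, alpha, delta, bravo, bravo]
i=0: L=charlie, R=delta=BASE -> take LEFT -> charlie
i=1: L=foxtrot=BASE, R=alpha -> take RIGHT -> alpha
i=2: L=delta R=delta -> agree -> delta
i=3: BASE=delta L=echo R=bravo all differ -> CONFLICT
i=4: L=charlie, R=bravo=BASE -> take LEFT -> charlie
Conflict count: 1

Answer: 1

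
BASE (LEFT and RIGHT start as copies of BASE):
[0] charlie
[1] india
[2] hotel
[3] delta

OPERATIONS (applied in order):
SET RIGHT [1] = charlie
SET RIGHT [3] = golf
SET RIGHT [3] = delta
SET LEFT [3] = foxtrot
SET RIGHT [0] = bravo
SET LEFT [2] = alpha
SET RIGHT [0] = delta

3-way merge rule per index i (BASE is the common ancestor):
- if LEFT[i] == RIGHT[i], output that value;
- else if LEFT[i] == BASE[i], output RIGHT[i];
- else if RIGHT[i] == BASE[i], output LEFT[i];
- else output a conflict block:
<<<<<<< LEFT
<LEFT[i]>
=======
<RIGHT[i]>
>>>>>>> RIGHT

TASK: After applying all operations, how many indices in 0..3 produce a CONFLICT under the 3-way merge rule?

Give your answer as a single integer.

Final LEFT:  [charlie, india, alpha, foxtrot]
Final RIGHT: [delta, charlie, hotel, delta]
i=0: L=charlie=BASE, R=delta -> take RIGHT -> delta
i=1: L=india=BASE, R=charlie -> take RIGHT -> charlie
i=2: L=alpha, R=hotel=BASE -> take LEFT -> alpha
i=3: L=foxtrot, R=delta=BASE -> take LEFT -> foxtrot
Conflict count: 0

Answer: 0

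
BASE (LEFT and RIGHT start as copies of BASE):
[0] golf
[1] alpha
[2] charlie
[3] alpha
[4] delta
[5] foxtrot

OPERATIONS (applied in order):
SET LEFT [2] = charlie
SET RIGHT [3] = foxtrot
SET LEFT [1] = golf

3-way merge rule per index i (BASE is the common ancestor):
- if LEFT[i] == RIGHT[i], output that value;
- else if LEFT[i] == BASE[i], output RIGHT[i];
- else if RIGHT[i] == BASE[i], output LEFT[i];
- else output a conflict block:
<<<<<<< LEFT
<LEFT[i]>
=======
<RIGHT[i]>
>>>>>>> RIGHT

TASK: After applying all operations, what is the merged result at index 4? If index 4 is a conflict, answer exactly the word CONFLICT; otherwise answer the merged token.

Answer: delta

Derivation:
Final LEFT:  [golf, golf, charlie, alpha, delta, foxtrot]
Final RIGHT: [golf, alpha, charlie, foxtrot, delta, foxtrot]
i=0: L=golf R=golf -> agree -> golf
i=1: L=golf, R=alpha=BASE -> take LEFT -> golf
i=2: L=charlie R=charlie -> agree -> charlie
i=3: L=alpha=BASE, R=foxtrot -> take RIGHT -> foxtrot
i=4: L=delta R=delta -> agree -> delta
i=5: L=foxtrot R=foxtrot -> agree -> foxtrot
Index 4 -> delta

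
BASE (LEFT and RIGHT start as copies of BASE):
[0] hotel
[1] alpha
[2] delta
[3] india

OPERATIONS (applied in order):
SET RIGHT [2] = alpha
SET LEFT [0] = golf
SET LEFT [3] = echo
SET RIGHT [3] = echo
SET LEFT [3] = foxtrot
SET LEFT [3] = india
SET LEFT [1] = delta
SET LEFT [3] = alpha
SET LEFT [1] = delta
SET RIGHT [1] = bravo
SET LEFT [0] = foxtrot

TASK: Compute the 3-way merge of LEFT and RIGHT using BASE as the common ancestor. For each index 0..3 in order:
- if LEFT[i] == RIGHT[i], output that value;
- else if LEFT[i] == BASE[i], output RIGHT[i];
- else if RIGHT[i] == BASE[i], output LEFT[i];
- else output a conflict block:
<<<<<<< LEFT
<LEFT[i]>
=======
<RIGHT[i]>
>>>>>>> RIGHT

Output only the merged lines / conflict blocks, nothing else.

Final LEFT:  [foxtrot, delta, delta, alpha]
Final RIGHT: [hotel, bravo, alpha, echo]
i=0: L=foxtrot, R=hotel=BASE -> take LEFT -> foxtrot
i=1: BASE=alpha L=delta R=bravo all differ -> CONFLICT
i=2: L=delta=BASE, R=alpha -> take RIGHT -> alpha
i=3: BASE=india L=alpha R=echo all differ -> CONFLICT

Answer: foxtrot
<<<<<<< LEFT
delta
=======
bravo
>>>>>>> RIGHT
alpha
<<<<<<< LEFT
alpha
=======
echo
>>>>>>> RIGHT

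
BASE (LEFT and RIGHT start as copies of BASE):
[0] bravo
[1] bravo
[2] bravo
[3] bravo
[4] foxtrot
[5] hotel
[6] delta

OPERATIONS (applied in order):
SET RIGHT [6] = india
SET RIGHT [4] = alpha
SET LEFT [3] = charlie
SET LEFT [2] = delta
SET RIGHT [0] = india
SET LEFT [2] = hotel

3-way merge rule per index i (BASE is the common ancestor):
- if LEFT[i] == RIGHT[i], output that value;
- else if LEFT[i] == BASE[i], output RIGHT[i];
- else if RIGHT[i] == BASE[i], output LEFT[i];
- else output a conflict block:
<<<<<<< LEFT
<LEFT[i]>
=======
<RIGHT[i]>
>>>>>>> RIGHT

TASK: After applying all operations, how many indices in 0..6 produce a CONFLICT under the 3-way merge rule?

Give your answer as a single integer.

Final LEFT:  [bravo, bravo, hotel, charlie, foxtrot, hotel, delta]
Final RIGHT: [india, bravo, bravo, bravo, alpha, hotel, india]
i=0: L=bravo=BASE, R=india -> take RIGHT -> india
i=1: L=bravo R=bravo -> agree -> bravo
i=2: L=hotel, R=bravo=BASE -> take LEFT -> hotel
i=3: L=charlie, R=bravo=BASE -> take LEFT -> charlie
i=4: L=foxtrot=BASE, R=alpha -> take RIGHT -> alpha
i=5: L=hotel R=hotel -> agree -> hotel
i=6: L=delta=BASE, R=india -> take RIGHT -> india
Conflict count: 0

Answer: 0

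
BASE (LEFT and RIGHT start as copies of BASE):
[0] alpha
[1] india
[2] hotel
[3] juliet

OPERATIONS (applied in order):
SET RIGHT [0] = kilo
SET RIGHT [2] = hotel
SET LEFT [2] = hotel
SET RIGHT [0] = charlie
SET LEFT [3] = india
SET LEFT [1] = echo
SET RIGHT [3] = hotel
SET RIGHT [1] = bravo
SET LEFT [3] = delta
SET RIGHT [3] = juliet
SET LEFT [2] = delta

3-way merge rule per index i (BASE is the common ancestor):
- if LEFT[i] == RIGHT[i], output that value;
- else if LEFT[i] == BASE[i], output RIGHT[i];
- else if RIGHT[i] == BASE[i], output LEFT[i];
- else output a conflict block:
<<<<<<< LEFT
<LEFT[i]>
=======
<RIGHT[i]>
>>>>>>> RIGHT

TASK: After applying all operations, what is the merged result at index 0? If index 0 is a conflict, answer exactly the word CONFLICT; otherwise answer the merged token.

Answer: charlie

Derivation:
Final LEFT:  [alpha, echo, delta, delta]
Final RIGHT: [charlie, bravo, hotel, juliet]
i=0: L=alpha=BASE, R=charlie -> take RIGHT -> charlie
i=1: BASE=india L=echo R=bravo all differ -> CONFLICT
i=2: L=delta, R=hotel=BASE -> take LEFT -> delta
i=3: L=delta, R=juliet=BASE -> take LEFT -> delta
Index 0 -> charlie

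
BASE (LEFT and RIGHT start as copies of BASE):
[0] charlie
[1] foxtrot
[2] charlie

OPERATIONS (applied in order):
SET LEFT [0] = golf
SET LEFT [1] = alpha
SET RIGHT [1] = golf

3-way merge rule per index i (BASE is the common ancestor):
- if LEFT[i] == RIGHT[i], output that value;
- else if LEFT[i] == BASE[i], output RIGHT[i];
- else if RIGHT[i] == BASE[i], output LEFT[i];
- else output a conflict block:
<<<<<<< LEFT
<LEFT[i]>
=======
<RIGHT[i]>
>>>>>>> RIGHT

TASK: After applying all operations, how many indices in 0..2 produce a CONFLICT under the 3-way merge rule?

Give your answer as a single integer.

Answer: 1

Derivation:
Final LEFT:  [golf, alpha, charlie]
Final RIGHT: [charlie, golf, charlie]
i=0: L=golf, R=charlie=BASE -> take LEFT -> golf
i=1: BASE=foxtrot L=alpha R=golf all differ -> CONFLICT
i=2: L=charlie R=charlie -> agree -> charlie
Conflict count: 1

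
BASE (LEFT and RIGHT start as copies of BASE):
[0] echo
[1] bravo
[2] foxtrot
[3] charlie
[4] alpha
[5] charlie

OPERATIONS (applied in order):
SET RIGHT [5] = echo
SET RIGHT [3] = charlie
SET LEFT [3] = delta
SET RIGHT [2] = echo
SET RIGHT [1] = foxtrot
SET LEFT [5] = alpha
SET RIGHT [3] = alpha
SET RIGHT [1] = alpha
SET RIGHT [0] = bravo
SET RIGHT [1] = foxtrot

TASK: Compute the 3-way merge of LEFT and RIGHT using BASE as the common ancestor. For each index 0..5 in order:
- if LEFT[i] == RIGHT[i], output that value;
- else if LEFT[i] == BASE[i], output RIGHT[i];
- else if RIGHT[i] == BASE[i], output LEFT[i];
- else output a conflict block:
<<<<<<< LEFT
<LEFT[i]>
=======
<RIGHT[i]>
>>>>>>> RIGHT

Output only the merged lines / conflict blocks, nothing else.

Final LEFT:  [echo, bravo, foxtrot, delta, alpha, alpha]
Final RIGHT: [bravo, foxtrot, echo, alpha, alpha, echo]
i=0: L=echo=BASE, R=bravo -> take RIGHT -> bravo
i=1: L=bravo=BASE, R=foxtrot -> take RIGHT -> foxtrot
i=2: L=foxtrot=BASE, R=echo -> take RIGHT -> echo
i=3: BASE=charlie L=delta R=alpha all differ -> CONFLICT
i=4: L=alpha R=alpha -> agree -> alpha
i=5: BASE=charlie L=alpha R=echo all differ -> CONFLICT

Answer: bravo
foxtrot
echo
<<<<<<< LEFT
delta
=======
alpha
>>>>>>> RIGHT
alpha
<<<<<<< LEFT
alpha
=======
echo
>>>>>>> RIGHT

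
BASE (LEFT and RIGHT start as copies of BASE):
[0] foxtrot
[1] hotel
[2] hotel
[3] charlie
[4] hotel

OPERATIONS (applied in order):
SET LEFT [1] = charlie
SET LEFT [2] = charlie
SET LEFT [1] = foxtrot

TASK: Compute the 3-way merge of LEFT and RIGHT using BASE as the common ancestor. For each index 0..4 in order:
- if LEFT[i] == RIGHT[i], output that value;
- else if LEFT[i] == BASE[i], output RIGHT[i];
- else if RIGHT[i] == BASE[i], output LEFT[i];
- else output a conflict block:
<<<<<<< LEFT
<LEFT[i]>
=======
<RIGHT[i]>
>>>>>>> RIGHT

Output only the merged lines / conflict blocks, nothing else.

Answer: foxtrot
foxtrot
charlie
charlie
hotel

Derivation:
Final LEFT:  [foxtrot, foxtrot, charlie, charlie, hotel]
Final RIGHT: [foxtrot, hotel, hotel, charlie, hotel]
i=0: L=foxtrot R=foxtrot -> agree -> foxtrot
i=1: L=foxtrot, R=hotel=BASE -> take LEFT -> foxtrot
i=2: L=charlie, R=hotel=BASE -> take LEFT -> charlie
i=3: L=charlie R=charlie -> agree -> charlie
i=4: L=hotel R=hotel -> agree -> hotel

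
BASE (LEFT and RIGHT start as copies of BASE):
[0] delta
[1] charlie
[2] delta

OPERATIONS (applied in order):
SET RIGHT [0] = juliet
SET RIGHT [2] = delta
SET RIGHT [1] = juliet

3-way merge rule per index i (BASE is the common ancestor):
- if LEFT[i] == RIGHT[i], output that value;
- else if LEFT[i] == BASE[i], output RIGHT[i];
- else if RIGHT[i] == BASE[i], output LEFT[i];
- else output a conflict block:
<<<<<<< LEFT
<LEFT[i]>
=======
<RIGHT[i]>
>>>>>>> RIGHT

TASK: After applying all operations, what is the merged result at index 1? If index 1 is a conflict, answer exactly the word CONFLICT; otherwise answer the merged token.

Final LEFT:  [delta, charlie, delta]
Final RIGHT: [juliet, juliet, delta]
i=0: L=delta=BASE, R=juliet -> take RIGHT -> juliet
i=1: L=charlie=BASE, R=juliet -> take RIGHT -> juliet
i=2: L=delta R=delta -> agree -> delta
Index 1 -> juliet

Answer: juliet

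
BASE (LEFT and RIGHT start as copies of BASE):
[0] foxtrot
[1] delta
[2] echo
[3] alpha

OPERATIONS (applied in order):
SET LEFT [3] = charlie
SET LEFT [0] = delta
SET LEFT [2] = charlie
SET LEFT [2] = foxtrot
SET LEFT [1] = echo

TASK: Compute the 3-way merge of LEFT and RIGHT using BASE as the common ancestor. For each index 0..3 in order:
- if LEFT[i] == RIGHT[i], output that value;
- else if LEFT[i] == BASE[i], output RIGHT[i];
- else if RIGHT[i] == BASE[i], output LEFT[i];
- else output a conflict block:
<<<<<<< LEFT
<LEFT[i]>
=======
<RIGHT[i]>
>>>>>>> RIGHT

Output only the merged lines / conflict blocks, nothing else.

Final LEFT:  [delta, echo, foxtrot, charlie]
Final RIGHT: [foxtrot, delta, echo, alpha]
i=0: L=delta, R=foxtrot=BASE -> take LEFT -> delta
i=1: L=echo, R=delta=BASE -> take LEFT -> echo
i=2: L=foxtrot, R=echo=BASE -> take LEFT -> foxtrot
i=3: L=charlie, R=alpha=BASE -> take LEFT -> charlie

Answer: delta
echo
foxtrot
charlie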